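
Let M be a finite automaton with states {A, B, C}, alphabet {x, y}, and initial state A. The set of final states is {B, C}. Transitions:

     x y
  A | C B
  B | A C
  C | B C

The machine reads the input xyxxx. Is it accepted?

Yes

A → C → C → B → A → C
End state C is accepting.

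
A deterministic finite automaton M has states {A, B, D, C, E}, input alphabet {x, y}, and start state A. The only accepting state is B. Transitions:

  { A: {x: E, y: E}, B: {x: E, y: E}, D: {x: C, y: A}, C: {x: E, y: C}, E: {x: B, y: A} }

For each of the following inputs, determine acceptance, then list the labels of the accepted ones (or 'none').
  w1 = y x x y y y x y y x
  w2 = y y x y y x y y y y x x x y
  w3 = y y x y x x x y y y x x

w1, w3

w1: A → E → B → E → A → E → A → E → A → E → B  → end B, accepted
w2: A → E → A → E → A → E → B → E → A → E → A → E → B → E → A  → end A, rejected
w3: A → E → A → E → A → E → B → E → A → E → A → E → B  → end B, accepted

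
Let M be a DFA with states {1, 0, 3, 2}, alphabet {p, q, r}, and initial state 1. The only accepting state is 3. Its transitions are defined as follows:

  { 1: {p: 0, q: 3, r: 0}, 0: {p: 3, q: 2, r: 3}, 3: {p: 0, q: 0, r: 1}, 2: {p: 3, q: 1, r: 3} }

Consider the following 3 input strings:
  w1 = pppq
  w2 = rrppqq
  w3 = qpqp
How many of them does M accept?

1

w1: Trace: 1 -p-> 0 -p-> 3 -p-> 0 -q-> 2  → end 2, rejected
w2: Trace: 1 -r-> 0 -r-> 3 -p-> 0 -p-> 3 -q-> 0 -q-> 2  → end 2, rejected
w3: Trace: 1 -q-> 3 -p-> 0 -q-> 2 -p-> 3  → end 3, accepted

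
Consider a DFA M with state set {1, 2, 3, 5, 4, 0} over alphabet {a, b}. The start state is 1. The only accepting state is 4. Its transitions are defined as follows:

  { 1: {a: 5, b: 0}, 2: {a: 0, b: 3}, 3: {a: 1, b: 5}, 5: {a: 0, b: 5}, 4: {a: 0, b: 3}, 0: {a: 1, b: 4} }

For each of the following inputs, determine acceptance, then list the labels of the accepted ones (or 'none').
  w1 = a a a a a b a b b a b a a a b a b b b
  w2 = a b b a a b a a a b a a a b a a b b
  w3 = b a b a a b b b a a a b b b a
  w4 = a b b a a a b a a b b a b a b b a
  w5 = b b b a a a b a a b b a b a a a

w2

w1: 1 → 5 → 0 → 1 → 5 → 0 → 4 → 0 → 4 → 3 → 1 → 0 → 1 → 5 → 0 → 4 → 0 → 4 → 3 → 5  → end 5, rejected
w2: 1 → 5 → 5 → 5 → 0 → 1 → 0 → 1 → 5 → 0 → 4 → 0 → 1 → 5 → 5 → 0 → 1 → 0 → 4  → end 4, accepted
w3: 1 → 0 → 1 → 0 → 1 → 5 → 5 → 5 → 5 → 0 → 1 → 5 → 5 → 5 → 5 → 0  → end 0, rejected
w4: 1 → 5 → 5 → 5 → 0 → 1 → 5 → 5 → 0 → 1 → 0 → 4 → 0 → 4 → 0 → 4 → 3 → 1  → end 1, rejected
w5: 1 → 0 → 4 → 3 → 1 → 5 → 0 → 4 → 0 → 1 → 0 → 4 → 0 → 4 → 0 → 1 → 5  → end 5, rejected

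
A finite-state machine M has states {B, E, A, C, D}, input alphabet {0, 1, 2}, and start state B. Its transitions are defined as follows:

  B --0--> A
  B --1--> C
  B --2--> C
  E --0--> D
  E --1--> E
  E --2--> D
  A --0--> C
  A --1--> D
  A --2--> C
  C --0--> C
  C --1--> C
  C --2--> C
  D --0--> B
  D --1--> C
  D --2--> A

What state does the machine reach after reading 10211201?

C

Trace: B -1-> C -0-> C -2-> C -1-> C -1-> C -2-> C -0-> C -1-> C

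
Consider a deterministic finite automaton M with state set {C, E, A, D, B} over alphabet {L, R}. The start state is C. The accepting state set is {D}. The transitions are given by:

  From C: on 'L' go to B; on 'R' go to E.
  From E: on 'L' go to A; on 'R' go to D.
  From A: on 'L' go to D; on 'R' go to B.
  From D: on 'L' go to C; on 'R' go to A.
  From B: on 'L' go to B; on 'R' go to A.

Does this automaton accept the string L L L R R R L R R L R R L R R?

Trace: C -L-> B -L-> B -L-> B -R-> A -R-> B -R-> A -L-> D -R-> A -R-> B -L-> B -R-> A -R-> B -L-> B -R-> A -R-> B
End state B is not accepting.

No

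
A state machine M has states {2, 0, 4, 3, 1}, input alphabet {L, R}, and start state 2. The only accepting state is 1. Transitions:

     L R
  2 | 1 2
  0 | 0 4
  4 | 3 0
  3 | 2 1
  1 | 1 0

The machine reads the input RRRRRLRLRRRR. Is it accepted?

start at 2
read 'R': 2 → 2
read 'R': 2 → 2
read 'R': 2 → 2
read 'R': 2 → 2
read 'R': 2 → 2
read 'L': 2 → 1
read 'R': 1 → 0
read 'L': 0 → 0
read 'R': 0 → 4
read 'R': 4 → 0
read 'R': 0 → 4
read 'R': 4 → 0
End state 0 is not accepting.

No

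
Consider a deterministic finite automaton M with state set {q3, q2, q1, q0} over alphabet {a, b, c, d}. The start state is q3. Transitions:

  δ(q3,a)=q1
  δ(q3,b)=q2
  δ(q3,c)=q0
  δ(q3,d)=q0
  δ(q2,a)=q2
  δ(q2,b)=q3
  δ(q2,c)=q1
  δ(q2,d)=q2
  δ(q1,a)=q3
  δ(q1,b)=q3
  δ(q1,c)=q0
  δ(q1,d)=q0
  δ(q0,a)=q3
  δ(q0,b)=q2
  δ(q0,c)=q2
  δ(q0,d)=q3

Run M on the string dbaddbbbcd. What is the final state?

q3 → q0 → q2 → q2 → q2 → q2 → q3 → q2 → q3 → q0 → q3

q3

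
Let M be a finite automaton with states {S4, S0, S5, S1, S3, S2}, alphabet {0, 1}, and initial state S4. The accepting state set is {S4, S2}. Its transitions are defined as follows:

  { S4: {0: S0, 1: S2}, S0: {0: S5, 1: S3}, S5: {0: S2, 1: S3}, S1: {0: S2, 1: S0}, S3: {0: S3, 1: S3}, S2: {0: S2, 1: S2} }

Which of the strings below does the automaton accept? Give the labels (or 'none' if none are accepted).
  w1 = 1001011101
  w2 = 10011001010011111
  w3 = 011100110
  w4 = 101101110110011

w1:
  start at S4
  read '1': S4 → S2
  read '0': S2 → S2
  read '0': S2 → S2
  read '1': S2 → S2
  read '0': S2 → S2
  read '1': S2 → S2
  read '1': S2 → S2
  read '1': S2 → S2
  read '0': S2 → S2
  read '1': S2 → S2
  end S2, accepted
w2:
  start at S4
  read '1': S4 → S2
  read '0': S2 → S2
  read '0': S2 → S2
  read '1': S2 → S2
  read '1': S2 → S2
  read '0': S2 → S2
  read '0': S2 → S2
  read '1': S2 → S2
  read '0': S2 → S2
  read '1': S2 → S2
  read '0': S2 → S2
  read '0': S2 → S2
  read '1': S2 → S2
  read '1': S2 → S2
  read '1': S2 → S2
  read '1': S2 → S2
  read '1': S2 → S2
  end S2, accepted
w3:
  start at S4
  read '0': S4 → S0
  read '1': S0 → S3
  read '1': S3 → S3
  read '1': S3 → S3
  read '0': S3 → S3
  read '0': S3 → S3
  read '1': S3 → S3
  read '1': S3 → S3
  read '0': S3 → S3
  end S3, rejected
w4:
  start at S4
  read '1': S4 → S2
  read '0': S2 → S2
  read '1': S2 → S2
  read '1': S2 → S2
  read '0': S2 → S2
  read '1': S2 → S2
  read '1': S2 → S2
  read '1': S2 → S2
  read '0': S2 → S2
  read '1': S2 → S2
  read '1': S2 → S2
  read '0': S2 → S2
  read '0': S2 → S2
  read '1': S2 → S2
  read '1': S2 → S2
  end S2, accepted

w1, w2, w4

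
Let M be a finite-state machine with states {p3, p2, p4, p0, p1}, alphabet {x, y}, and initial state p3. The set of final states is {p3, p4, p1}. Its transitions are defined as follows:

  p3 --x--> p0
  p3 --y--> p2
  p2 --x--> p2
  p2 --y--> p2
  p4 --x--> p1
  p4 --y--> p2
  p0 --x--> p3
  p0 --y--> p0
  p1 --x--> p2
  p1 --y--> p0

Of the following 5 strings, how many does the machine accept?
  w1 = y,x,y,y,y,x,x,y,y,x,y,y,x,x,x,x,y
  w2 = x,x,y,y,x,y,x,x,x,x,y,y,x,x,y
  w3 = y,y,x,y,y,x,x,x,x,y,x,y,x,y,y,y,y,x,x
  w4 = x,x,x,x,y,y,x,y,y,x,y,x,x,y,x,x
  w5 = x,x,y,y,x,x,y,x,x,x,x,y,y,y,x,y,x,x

0

w1: Trace: p3 -y-> p2 -x-> p2 -y-> p2 -y-> p2 -y-> p2 -x-> p2 -x-> p2 -y-> p2 -y-> p2 -x-> p2 -y-> p2 -y-> p2 -x-> p2 -x-> p2 -x-> p2 -x-> p2 -y-> p2  → end p2, rejected
w2: Trace: p3 -x-> p0 -x-> p3 -y-> p2 -y-> p2 -x-> p2 -y-> p2 -x-> p2 -x-> p2 -x-> p2 -x-> p2 -y-> p2 -y-> p2 -x-> p2 -x-> p2 -y-> p2  → end p2, rejected
w3: Trace: p3 -y-> p2 -y-> p2 -x-> p2 -y-> p2 -y-> p2 -x-> p2 -x-> p2 -x-> p2 -x-> p2 -y-> p2 -x-> p2 -y-> p2 -x-> p2 -y-> p2 -y-> p2 -y-> p2 -y-> p2 -x-> p2 -x-> p2  → end p2, rejected
w4: Trace: p3 -x-> p0 -x-> p3 -x-> p0 -x-> p3 -y-> p2 -y-> p2 -x-> p2 -y-> p2 -y-> p2 -x-> p2 -y-> p2 -x-> p2 -x-> p2 -y-> p2 -x-> p2 -x-> p2  → end p2, rejected
w5: Trace: p3 -x-> p0 -x-> p3 -y-> p2 -y-> p2 -x-> p2 -x-> p2 -y-> p2 -x-> p2 -x-> p2 -x-> p2 -x-> p2 -y-> p2 -y-> p2 -y-> p2 -x-> p2 -y-> p2 -x-> p2 -x-> p2  → end p2, rejected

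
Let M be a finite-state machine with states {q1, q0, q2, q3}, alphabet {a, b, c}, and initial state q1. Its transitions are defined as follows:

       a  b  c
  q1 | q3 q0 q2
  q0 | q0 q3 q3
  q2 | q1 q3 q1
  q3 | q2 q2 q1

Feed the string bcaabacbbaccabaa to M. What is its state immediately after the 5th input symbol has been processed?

start at q1
read 'b': q1 → q0
read 'c': q0 → q3
read 'a': q3 → q2
read 'a': q2 → q1
read 'b': q1 → q0
After 5 symbols: q0.

q0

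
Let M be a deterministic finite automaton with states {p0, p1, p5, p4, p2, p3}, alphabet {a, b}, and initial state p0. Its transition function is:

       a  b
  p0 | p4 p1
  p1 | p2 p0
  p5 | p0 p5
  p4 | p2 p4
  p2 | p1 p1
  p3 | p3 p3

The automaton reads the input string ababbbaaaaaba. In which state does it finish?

Trace: p0 -a-> p4 -b-> p4 -a-> p2 -b-> p1 -b-> p0 -b-> p1 -a-> p2 -a-> p1 -a-> p2 -a-> p1 -a-> p2 -b-> p1 -a-> p2

p2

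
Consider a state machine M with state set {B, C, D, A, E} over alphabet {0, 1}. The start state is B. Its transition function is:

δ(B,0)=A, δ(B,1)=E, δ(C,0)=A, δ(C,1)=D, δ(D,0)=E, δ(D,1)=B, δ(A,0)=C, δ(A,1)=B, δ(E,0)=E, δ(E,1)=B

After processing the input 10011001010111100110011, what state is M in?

E

Trace: B -1-> E -0-> E -0-> E -1-> B -1-> E -0-> E -0-> E -1-> B -0-> A -1-> B -0-> A -1-> B -1-> E -1-> B -1-> E -0-> E -0-> E -1-> B -1-> E -0-> E -0-> E -1-> B -1-> E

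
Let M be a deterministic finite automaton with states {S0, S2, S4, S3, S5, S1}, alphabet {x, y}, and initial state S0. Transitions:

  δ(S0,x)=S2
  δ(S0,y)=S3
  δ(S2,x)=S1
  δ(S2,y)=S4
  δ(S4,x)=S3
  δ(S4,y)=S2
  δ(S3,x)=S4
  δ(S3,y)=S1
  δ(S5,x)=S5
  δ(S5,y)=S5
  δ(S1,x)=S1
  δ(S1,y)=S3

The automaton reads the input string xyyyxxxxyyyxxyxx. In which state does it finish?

S3

Trace: S0 -x-> S2 -y-> S4 -y-> S2 -y-> S4 -x-> S3 -x-> S4 -x-> S3 -x-> S4 -y-> S2 -y-> S4 -y-> S2 -x-> S1 -x-> S1 -y-> S3 -x-> S4 -x-> S3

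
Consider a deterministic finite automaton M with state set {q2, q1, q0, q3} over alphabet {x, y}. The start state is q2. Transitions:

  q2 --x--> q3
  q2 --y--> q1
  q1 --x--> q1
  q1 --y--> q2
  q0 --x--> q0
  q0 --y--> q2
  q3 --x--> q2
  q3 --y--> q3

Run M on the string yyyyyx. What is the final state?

q1

Trace: q2 -y-> q1 -y-> q2 -y-> q1 -y-> q2 -y-> q1 -x-> q1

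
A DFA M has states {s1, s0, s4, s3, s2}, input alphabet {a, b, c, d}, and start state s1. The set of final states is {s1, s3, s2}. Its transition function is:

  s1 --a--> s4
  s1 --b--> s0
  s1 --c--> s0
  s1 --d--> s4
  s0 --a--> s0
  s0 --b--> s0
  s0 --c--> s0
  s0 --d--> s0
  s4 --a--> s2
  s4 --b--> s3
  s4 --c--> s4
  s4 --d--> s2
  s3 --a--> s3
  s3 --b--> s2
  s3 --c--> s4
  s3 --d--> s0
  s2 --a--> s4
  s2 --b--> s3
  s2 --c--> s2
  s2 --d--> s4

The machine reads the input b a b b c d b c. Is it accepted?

start at s1
read 'b': s1 → s0
read 'a': s0 → s0
read 'b': s0 → s0
read 'b': s0 → s0
read 'c': s0 → s0
read 'd': s0 → s0
read 'b': s0 → s0
read 'c': s0 → s0
End state s0 is not accepting.

No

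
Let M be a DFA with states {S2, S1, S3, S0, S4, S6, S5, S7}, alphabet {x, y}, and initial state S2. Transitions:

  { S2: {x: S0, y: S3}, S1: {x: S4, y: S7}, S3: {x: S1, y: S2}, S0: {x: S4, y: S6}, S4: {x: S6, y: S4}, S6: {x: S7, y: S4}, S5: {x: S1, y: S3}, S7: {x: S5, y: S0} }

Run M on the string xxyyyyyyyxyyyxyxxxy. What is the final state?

Trace: S2 -x-> S0 -x-> S4 -y-> S4 -y-> S4 -y-> S4 -y-> S4 -y-> S4 -y-> S4 -y-> S4 -x-> S6 -y-> S4 -y-> S4 -y-> S4 -x-> S6 -y-> S4 -x-> S6 -x-> S7 -x-> S5 -y-> S3

S3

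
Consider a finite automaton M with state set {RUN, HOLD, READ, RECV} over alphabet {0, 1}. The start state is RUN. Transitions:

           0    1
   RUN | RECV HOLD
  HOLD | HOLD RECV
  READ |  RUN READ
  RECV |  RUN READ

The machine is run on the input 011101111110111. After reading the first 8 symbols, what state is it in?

start at RUN
read '0': RUN → RECV
read '1': RECV → READ
read '1': READ → READ
read '1': READ → READ
read '0': READ → RUN
read '1': RUN → HOLD
read '1': HOLD → RECV
read '1': RECV → READ
After 8 symbols: READ.

READ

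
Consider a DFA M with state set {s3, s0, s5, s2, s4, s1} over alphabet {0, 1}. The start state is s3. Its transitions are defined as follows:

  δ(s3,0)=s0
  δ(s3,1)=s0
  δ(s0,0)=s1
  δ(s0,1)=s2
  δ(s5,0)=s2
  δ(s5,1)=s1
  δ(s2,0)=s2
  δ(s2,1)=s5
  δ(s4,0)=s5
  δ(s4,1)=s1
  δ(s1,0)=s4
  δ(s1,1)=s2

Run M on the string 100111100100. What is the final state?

s5

start at s3
read '1': s3 → s0
read '0': s0 → s1
read '0': s1 → s4
read '1': s4 → s1
read '1': s1 → s2
read '1': s2 → s5
read '1': s5 → s1
read '0': s1 → s4
read '0': s4 → s5
read '1': s5 → s1
read '0': s1 → s4
read '0': s4 → s5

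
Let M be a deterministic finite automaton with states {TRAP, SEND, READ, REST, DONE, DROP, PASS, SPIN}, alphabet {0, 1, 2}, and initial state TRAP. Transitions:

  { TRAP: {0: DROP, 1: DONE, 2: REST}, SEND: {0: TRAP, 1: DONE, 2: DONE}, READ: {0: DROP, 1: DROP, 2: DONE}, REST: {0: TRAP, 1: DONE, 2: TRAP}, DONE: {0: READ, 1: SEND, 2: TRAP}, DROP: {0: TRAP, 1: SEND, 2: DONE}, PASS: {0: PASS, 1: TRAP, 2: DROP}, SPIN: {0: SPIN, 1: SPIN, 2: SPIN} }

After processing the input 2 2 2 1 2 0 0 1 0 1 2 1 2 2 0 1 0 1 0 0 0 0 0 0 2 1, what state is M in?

Trace: TRAP -2-> REST -2-> TRAP -2-> REST -1-> DONE -2-> TRAP -0-> DROP -0-> TRAP -1-> DONE -0-> READ -1-> DROP -2-> DONE -1-> SEND -2-> DONE -2-> TRAP -0-> DROP -1-> SEND -0-> TRAP -1-> DONE -0-> READ -0-> DROP -0-> TRAP -0-> DROP -0-> TRAP -0-> DROP -2-> DONE -1-> SEND

SEND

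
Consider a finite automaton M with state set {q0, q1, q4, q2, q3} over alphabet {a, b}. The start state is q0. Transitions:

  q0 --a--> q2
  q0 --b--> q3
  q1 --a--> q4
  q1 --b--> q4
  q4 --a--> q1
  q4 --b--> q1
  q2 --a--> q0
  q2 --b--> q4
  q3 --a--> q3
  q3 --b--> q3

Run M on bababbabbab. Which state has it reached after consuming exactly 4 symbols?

q3

Trace: q0 -b-> q3 -a-> q3 -b-> q3 -a-> q3
After 4 symbols: q3.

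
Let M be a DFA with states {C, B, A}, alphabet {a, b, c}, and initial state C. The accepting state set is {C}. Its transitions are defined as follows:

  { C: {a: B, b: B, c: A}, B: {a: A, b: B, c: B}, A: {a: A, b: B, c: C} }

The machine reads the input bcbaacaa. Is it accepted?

start at C
read 'b': C → B
read 'c': B → B
read 'b': B → B
read 'a': B → A
read 'a': A → A
read 'c': A → C
read 'a': C → B
read 'a': B → A
End state A is not accepting.

No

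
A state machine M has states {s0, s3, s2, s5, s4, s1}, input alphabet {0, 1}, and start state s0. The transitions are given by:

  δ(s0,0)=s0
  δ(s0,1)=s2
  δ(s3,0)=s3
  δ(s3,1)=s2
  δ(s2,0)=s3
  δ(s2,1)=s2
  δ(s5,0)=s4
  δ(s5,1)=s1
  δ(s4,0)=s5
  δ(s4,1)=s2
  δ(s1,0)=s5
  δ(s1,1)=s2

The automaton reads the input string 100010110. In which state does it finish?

s3

start at s0
read '1': s0 → s2
read '0': s2 → s3
read '0': s3 → s3
read '0': s3 → s3
read '1': s3 → s2
read '0': s2 → s3
read '1': s3 → s2
read '1': s2 → s2
read '0': s2 → s3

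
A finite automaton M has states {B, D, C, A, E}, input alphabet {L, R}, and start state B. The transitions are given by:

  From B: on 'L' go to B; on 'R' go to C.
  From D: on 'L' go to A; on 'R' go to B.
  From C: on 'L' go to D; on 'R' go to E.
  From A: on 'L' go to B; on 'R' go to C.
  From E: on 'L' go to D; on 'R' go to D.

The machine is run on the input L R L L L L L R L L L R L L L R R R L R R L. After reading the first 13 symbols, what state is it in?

B → B → C → D → A → B → B → B → C → D → A → B → C → D
After 13 symbols: D.

D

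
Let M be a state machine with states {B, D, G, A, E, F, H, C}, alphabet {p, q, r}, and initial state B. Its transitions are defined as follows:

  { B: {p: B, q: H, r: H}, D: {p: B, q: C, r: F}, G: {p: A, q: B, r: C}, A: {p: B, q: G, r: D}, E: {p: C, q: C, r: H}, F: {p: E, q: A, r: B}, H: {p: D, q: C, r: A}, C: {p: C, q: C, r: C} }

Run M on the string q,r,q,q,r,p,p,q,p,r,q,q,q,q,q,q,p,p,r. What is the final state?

C

start at B
read 'q': B → H
read 'r': H → A
read 'q': A → G
read 'q': G → B
read 'r': B → H
read 'p': H → D
read 'p': D → B
read 'q': B → H
read 'p': H → D
read 'r': D → F
read 'q': F → A
read 'q': A → G
read 'q': G → B
read 'q': B → H
read 'q': H → C
read 'q': C → C
read 'p': C → C
read 'p': C → C
read 'r': C → C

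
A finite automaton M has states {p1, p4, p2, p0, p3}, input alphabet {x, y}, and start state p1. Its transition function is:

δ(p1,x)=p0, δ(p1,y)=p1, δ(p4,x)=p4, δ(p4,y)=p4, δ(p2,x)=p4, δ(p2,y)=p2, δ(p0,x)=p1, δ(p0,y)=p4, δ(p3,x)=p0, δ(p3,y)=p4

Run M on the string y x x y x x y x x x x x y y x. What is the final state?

p4

Trace: p1 -y-> p1 -x-> p0 -x-> p1 -y-> p1 -x-> p0 -x-> p1 -y-> p1 -x-> p0 -x-> p1 -x-> p0 -x-> p1 -x-> p0 -y-> p4 -y-> p4 -x-> p4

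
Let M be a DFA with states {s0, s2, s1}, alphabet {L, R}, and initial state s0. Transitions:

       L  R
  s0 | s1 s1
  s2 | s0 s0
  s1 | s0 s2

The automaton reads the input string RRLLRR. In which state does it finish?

Trace: s0 -R-> s1 -R-> s2 -L-> s0 -L-> s1 -R-> s2 -R-> s0

s0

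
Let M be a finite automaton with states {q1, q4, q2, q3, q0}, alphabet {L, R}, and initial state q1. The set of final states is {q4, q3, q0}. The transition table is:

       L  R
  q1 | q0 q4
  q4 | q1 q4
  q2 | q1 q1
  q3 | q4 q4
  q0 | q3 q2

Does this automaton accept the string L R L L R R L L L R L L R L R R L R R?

start at q1
read 'L': q1 → q0
read 'R': q0 → q2
read 'L': q2 → q1
read 'L': q1 → q0
read 'R': q0 → q2
read 'R': q2 → q1
read 'L': q1 → q0
read 'L': q0 → q3
read 'L': q3 → q4
read 'R': q4 → q4
read 'L': q4 → q1
read 'L': q1 → q0
read 'R': q0 → q2
read 'L': q2 → q1
read 'R': q1 → q4
read 'R': q4 → q4
read 'L': q4 → q1
read 'R': q1 → q4
read 'R': q4 → q4
End state q4 is accepting.

Yes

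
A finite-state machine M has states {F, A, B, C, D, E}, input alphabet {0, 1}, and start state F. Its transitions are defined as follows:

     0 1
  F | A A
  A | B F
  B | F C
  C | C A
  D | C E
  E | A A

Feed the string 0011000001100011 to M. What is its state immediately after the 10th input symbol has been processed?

F → A → B → C → A → B → F → A → B → F → A
After 10 symbols: A.

A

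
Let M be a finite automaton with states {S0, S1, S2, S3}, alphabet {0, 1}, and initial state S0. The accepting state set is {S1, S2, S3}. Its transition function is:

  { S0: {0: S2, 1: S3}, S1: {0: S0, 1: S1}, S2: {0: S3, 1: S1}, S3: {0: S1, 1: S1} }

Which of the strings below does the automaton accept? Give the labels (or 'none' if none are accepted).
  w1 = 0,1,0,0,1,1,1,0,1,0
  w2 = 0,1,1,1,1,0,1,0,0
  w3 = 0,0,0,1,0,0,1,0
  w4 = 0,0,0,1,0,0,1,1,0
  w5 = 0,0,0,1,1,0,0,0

w1: Trace: S0 -0-> S2 -1-> S1 -0-> S0 -0-> S2 -1-> S1 -1-> S1 -1-> S1 -0-> S0 -1-> S3 -0-> S1  → end S1, accepted
w2: Trace: S0 -0-> S2 -1-> S1 -1-> S1 -1-> S1 -1-> S1 -0-> S0 -1-> S3 -0-> S1 -0-> S0  → end S0, rejected
w3: Trace: S0 -0-> S2 -0-> S3 -0-> S1 -1-> S1 -0-> S0 -0-> S2 -1-> S1 -0-> S0  → end S0, rejected
w4: Trace: S0 -0-> S2 -0-> S3 -0-> S1 -1-> S1 -0-> S0 -0-> S2 -1-> S1 -1-> S1 -0-> S0  → end S0, rejected
w5: Trace: S0 -0-> S2 -0-> S3 -0-> S1 -1-> S1 -1-> S1 -0-> S0 -0-> S2 -0-> S3  → end S3, accepted

w1, w5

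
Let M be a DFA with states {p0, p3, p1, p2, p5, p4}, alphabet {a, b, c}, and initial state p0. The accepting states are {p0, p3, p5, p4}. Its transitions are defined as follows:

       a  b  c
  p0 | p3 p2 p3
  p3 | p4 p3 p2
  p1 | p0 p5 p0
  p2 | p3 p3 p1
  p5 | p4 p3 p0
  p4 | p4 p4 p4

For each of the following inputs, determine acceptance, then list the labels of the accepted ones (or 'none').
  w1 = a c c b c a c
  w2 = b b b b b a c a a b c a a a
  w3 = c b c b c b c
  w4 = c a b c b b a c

w1: p0 → p3 → p2 → p1 → p5 → p0 → p3 → p2  → end p2, rejected
w2: p0 → p2 → p3 → p3 → p3 → p3 → p4 → p4 → p4 → p4 → p4 → p4 → p4 → p4 → p4  → end p4, accepted
w3: p0 → p3 → p3 → p2 → p3 → p2 → p3 → p2  → end p2, rejected
w4: p0 → p3 → p4 → p4 → p4 → p4 → p4 → p4 → p4  → end p4, accepted

w2, w4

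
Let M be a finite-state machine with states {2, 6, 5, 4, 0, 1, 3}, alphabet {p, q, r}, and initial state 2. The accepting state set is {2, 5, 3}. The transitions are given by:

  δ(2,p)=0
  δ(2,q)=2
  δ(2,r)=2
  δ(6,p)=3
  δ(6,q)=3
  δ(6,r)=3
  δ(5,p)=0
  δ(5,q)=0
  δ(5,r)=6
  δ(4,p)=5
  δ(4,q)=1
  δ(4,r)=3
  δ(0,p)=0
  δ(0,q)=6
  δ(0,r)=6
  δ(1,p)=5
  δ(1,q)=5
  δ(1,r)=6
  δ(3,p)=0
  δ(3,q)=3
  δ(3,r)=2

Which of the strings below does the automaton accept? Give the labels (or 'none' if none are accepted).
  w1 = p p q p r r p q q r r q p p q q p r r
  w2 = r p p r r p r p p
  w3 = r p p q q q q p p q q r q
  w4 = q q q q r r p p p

w1: Trace: 2 -p-> 0 -p-> 0 -q-> 6 -p-> 3 -r-> 2 -r-> 2 -p-> 0 -q-> 6 -q-> 3 -r-> 2 -r-> 2 -q-> 2 -p-> 0 -p-> 0 -q-> 6 -q-> 3 -p-> 0 -r-> 6 -r-> 3  → end 3, accepted
w2: Trace: 2 -r-> 2 -p-> 0 -p-> 0 -r-> 6 -r-> 3 -p-> 0 -r-> 6 -p-> 3 -p-> 0  → end 0, rejected
w3: Trace: 2 -r-> 2 -p-> 0 -p-> 0 -q-> 6 -q-> 3 -q-> 3 -q-> 3 -p-> 0 -p-> 0 -q-> 6 -q-> 3 -r-> 2 -q-> 2  → end 2, accepted
w4: Trace: 2 -q-> 2 -q-> 2 -q-> 2 -q-> 2 -r-> 2 -r-> 2 -p-> 0 -p-> 0 -p-> 0  → end 0, rejected

w1, w3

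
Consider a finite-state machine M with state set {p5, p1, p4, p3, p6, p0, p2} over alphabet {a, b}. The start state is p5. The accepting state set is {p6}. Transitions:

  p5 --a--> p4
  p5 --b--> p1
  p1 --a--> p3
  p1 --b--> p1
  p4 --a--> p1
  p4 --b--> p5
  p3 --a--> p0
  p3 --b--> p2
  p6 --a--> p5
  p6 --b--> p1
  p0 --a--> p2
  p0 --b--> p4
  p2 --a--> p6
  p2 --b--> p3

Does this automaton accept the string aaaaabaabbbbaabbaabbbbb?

start at p5
read 'a': p5 → p4
read 'a': p4 → p1
read 'a': p1 → p3
read 'a': p3 → p0
read 'a': p0 → p2
read 'b': p2 → p3
read 'a': p3 → p0
read 'a': p0 → p2
read 'b': p2 → p3
read 'b': p3 → p2
read 'b': p2 → p3
read 'b': p3 → p2
read 'a': p2 → p6
read 'a': p6 → p5
read 'b': p5 → p1
read 'b': p1 → p1
read 'a': p1 → p3
read 'a': p3 → p0
read 'b': p0 → p4
read 'b': p4 → p5
read 'b': p5 → p1
read 'b': p1 → p1
read 'b': p1 → p1
End state p1 is not accepting.

No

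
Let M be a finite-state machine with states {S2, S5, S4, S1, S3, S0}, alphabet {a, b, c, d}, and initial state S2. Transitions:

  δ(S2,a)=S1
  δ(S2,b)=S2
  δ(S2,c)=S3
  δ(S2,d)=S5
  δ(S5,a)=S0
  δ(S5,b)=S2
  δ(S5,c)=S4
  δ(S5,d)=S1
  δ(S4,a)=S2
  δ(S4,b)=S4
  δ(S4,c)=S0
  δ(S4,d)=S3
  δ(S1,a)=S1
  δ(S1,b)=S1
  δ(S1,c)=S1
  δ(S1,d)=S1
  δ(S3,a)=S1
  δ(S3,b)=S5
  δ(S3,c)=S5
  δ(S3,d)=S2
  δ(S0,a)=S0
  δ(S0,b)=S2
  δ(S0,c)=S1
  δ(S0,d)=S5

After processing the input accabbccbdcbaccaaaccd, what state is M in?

S1

start at S2
read 'a': S2 → S1
read 'c': S1 → S1
read 'c': S1 → S1
read 'a': S1 → S1
read 'b': S1 → S1
read 'b': S1 → S1
read 'c': S1 → S1
read 'c': S1 → S1
read 'b': S1 → S1
read 'd': S1 → S1
read 'c': S1 → S1
read 'b': S1 → S1
read 'a': S1 → S1
read 'c': S1 → S1
read 'c': S1 → S1
read 'a': S1 → S1
read 'a': S1 → S1
read 'a': S1 → S1
read 'c': S1 → S1
read 'c': S1 → S1
read 'd': S1 → S1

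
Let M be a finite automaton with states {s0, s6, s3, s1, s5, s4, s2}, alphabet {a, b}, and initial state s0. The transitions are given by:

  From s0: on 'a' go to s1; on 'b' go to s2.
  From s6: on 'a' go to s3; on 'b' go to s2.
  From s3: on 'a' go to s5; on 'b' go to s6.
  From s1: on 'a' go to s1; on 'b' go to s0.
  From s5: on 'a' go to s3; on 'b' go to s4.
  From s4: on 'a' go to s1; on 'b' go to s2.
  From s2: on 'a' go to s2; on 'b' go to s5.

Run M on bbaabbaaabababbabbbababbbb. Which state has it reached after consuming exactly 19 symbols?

s2

Trace: s0 -b-> s2 -b-> s5 -a-> s3 -a-> s5 -b-> s4 -b-> s2 -a-> s2 -a-> s2 -a-> s2 -b-> s5 -a-> s3 -b-> s6 -a-> s3 -b-> s6 -b-> s2 -a-> s2 -b-> s5 -b-> s4 -b-> s2
After 19 symbols: s2.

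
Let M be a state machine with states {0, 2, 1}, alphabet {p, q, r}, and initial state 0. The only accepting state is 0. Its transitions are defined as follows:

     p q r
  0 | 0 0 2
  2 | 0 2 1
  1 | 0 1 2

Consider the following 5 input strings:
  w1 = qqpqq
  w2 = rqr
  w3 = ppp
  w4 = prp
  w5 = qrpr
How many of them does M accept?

w1: Trace: 0 -q-> 0 -q-> 0 -p-> 0 -q-> 0 -q-> 0  → end 0, accepted
w2: Trace: 0 -r-> 2 -q-> 2 -r-> 1  → end 1, rejected
w3: Trace: 0 -p-> 0 -p-> 0 -p-> 0  → end 0, accepted
w4: Trace: 0 -p-> 0 -r-> 2 -p-> 0  → end 0, accepted
w5: Trace: 0 -q-> 0 -r-> 2 -p-> 0 -r-> 2  → end 2, rejected

3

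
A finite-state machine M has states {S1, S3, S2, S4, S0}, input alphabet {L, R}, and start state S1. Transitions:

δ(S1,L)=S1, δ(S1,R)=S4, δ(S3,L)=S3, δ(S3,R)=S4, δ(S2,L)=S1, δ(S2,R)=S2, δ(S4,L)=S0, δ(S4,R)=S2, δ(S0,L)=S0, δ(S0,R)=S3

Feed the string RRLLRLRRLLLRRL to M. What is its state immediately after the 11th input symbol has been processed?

S0

S1 → S4 → S2 → S1 → S1 → S4 → S0 → S3 → S4 → S0 → S0 → S0
After 11 symbols: S0.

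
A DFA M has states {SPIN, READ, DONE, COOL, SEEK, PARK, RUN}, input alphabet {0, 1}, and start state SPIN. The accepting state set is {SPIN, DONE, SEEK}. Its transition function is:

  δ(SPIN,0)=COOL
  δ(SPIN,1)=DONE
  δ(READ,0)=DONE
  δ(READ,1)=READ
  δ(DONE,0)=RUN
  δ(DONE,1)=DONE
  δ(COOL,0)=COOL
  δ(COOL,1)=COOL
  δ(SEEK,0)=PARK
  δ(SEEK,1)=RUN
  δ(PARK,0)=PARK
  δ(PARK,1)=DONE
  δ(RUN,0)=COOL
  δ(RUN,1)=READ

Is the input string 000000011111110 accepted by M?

No

Trace: SPIN -0-> COOL -0-> COOL -0-> COOL -0-> COOL -0-> COOL -0-> COOL -0-> COOL -1-> COOL -1-> COOL -1-> COOL -1-> COOL -1-> COOL -1-> COOL -1-> COOL -0-> COOL
End state COOL is not accepting.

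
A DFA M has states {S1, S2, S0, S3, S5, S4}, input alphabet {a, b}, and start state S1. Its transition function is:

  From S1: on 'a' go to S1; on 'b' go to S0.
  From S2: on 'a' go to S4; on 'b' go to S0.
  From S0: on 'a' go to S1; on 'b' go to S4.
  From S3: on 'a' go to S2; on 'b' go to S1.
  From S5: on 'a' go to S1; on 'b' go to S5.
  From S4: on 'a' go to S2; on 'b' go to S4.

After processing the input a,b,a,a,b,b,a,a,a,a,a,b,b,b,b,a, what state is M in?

S2

start at S1
read 'a': S1 → S1
read 'b': S1 → S0
read 'a': S0 → S1
read 'a': S1 → S1
read 'b': S1 → S0
read 'b': S0 → S4
read 'a': S4 → S2
read 'a': S2 → S4
read 'a': S4 → S2
read 'a': S2 → S4
read 'a': S4 → S2
read 'b': S2 → S0
read 'b': S0 → S4
read 'b': S4 → S4
read 'b': S4 → S4
read 'a': S4 → S2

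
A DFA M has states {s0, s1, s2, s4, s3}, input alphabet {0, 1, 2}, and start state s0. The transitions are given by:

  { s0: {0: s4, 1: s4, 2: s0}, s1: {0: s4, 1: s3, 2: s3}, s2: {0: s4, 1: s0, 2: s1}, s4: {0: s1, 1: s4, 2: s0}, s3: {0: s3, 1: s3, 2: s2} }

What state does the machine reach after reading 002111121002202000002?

s0

Trace: s0 -0-> s4 -0-> s1 -2-> s3 -1-> s3 -1-> s3 -1-> s3 -1-> s3 -2-> s2 -1-> s0 -0-> s4 -0-> s1 -2-> s3 -2-> s2 -0-> s4 -2-> s0 -0-> s4 -0-> s1 -0-> s4 -0-> s1 -0-> s4 -2-> s0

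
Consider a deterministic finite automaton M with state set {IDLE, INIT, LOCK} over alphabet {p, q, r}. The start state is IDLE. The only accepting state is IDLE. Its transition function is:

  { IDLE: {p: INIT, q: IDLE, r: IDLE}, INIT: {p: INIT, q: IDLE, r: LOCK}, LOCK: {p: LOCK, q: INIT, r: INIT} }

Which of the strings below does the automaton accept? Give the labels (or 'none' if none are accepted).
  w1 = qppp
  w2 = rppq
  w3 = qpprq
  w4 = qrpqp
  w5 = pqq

w1: Trace: IDLE -q-> IDLE -p-> INIT -p-> INIT -p-> INIT  → end INIT, rejected
w2: Trace: IDLE -r-> IDLE -p-> INIT -p-> INIT -q-> IDLE  → end IDLE, accepted
w3: Trace: IDLE -q-> IDLE -p-> INIT -p-> INIT -r-> LOCK -q-> INIT  → end INIT, rejected
w4: Trace: IDLE -q-> IDLE -r-> IDLE -p-> INIT -q-> IDLE -p-> INIT  → end INIT, rejected
w5: Trace: IDLE -p-> INIT -q-> IDLE -q-> IDLE  → end IDLE, accepted

w2, w5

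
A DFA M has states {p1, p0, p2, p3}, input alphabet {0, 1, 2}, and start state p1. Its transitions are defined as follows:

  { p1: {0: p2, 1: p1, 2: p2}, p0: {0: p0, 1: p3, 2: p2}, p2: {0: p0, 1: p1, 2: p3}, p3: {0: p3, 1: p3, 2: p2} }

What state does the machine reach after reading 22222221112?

start at p1
read '2': p1 → p2
read '2': p2 → p3
read '2': p3 → p2
read '2': p2 → p3
read '2': p3 → p2
read '2': p2 → p3
read '2': p3 → p2
read '1': p2 → p1
read '1': p1 → p1
read '1': p1 → p1
read '2': p1 → p2

p2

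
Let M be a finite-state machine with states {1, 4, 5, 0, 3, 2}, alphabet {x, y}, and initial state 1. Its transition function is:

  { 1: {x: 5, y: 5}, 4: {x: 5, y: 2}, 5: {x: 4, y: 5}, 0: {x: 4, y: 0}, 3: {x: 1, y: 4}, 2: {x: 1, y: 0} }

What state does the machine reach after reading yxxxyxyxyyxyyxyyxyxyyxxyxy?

Trace: 1 -y-> 5 -x-> 4 -x-> 5 -x-> 4 -y-> 2 -x-> 1 -y-> 5 -x-> 4 -y-> 2 -y-> 0 -x-> 4 -y-> 2 -y-> 0 -x-> 4 -y-> 2 -y-> 0 -x-> 4 -y-> 2 -x-> 1 -y-> 5 -y-> 5 -x-> 4 -x-> 5 -y-> 5 -x-> 4 -y-> 2

2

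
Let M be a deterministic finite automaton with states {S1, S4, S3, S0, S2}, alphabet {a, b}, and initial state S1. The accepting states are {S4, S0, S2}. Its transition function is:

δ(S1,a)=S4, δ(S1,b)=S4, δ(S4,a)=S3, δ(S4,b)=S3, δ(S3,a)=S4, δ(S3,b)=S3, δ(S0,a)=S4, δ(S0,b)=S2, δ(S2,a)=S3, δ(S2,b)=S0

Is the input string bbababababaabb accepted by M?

S1 → S4 → S3 → S4 → S3 → S4 → S3 → S4 → S3 → S4 → S3 → S4 → S3 → S3 → S3
End state S3 is not accepting.

No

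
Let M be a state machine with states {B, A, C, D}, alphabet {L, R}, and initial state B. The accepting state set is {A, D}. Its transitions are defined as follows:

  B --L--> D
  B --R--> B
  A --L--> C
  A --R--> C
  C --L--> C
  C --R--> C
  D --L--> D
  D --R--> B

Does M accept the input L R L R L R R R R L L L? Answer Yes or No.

Yes

Trace: B -L-> D -R-> B -L-> D -R-> B -L-> D -R-> B -R-> B -R-> B -R-> B -L-> D -L-> D -L-> D
End state D is accepting.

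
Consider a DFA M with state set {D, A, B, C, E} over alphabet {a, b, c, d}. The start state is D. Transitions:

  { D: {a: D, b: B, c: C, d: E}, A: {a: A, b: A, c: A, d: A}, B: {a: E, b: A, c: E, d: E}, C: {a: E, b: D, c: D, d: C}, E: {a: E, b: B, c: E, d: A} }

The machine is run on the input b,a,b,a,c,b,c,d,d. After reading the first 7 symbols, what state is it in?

D → B → E → B → E → E → B → E
After 7 symbols: E.

E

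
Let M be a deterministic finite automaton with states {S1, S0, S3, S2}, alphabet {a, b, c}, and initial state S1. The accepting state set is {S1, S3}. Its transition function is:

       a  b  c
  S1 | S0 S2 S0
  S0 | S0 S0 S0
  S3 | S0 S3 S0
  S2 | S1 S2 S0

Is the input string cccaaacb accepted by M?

No

S1 → S0 → S0 → S0 → S0 → S0 → S0 → S0 → S0
End state S0 is not accepting.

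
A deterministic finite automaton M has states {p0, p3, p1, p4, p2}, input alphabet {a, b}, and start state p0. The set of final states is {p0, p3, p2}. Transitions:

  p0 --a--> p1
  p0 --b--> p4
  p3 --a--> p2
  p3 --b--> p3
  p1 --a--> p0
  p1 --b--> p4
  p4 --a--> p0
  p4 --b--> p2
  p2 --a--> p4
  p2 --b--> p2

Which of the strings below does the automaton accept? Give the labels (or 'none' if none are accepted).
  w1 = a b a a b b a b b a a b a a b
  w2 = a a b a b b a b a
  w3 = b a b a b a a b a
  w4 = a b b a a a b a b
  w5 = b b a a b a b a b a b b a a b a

w1: p0 → p1 → p4 → p0 → p1 → p4 → p2 → p4 → p2 → p2 → p4 → p0 → p4 → p0 → p1 → p4  → end p4, rejected
w2: p0 → p1 → p0 → p4 → p0 → p4 → p2 → p4 → p2 → p4  → end p4, rejected
w3: p0 → p4 → p0 → p4 → p0 → p4 → p0 → p1 → p4 → p0  → end p0, accepted
w4: p0 → p1 → p4 → p2 → p4 → p0 → p1 → p4 → p0 → p4  → end p4, rejected
w5: p0 → p4 → p2 → p4 → p0 → p4 → p0 → p4 → p0 → p4 → p0 → p4 → p2 → p4 → p0 → p4 → p0  → end p0, accepted

w3, w5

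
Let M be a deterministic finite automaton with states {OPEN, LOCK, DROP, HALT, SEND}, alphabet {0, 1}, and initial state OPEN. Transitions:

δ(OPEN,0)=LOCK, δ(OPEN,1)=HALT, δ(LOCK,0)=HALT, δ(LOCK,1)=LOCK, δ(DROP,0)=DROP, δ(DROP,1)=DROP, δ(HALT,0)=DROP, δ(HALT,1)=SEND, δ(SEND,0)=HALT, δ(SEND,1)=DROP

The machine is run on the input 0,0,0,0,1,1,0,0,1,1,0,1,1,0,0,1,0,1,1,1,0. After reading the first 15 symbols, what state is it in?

DROP

start at OPEN
read '0': OPEN → LOCK
read '0': LOCK → HALT
read '0': HALT → DROP
read '0': DROP → DROP
read '1': DROP → DROP
read '1': DROP → DROP
read '0': DROP → DROP
read '0': DROP → DROP
read '1': DROP → DROP
read '1': DROP → DROP
read '0': DROP → DROP
read '1': DROP → DROP
read '1': DROP → DROP
read '0': DROP → DROP
read '0': DROP → DROP
After 15 symbols: DROP.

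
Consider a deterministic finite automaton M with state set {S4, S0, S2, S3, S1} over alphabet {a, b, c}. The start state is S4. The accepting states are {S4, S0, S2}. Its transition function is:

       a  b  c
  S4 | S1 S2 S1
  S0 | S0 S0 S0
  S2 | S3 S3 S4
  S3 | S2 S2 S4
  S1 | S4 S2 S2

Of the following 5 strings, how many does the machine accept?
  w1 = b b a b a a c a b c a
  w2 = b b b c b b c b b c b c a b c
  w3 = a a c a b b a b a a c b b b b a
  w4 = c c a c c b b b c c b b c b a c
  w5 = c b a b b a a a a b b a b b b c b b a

4

w1: Trace: S4 -b-> S2 -b-> S3 -a-> S2 -b-> S3 -a-> S2 -a-> S3 -c-> S4 -a-> S1 -b-> S2 -c-> S4 -a-> S1  → end S1, rejected
w2: Trace: S4 -b-> S2 -b-> S3 -b-> S2 -c-> S4 -b-> S2 -b-> S3 -c-> S4 -b-> S2 -b-> S3 -c-> S4 -b-> S2 -c-> S4 -a-> S1 -b-> S2 -c-> S4  → end S4, accepted
w3: Trace: S4 -a-> S1 -a-> S4 -c-> S1 -a-> S4 -b-> S2 -b-> S3 -a-> S2 -b-> S3 -a-> S2 -a-> S3 -c-> S4 -b-> S2 -b-> S3 -b-> S2 -b-> S3 -a-> S2  → end S2, accepted
w4: Trace: S4 -c-> S1 -c-> S2 -a-> S3 -c-> S4 -c-> S1 -b-> S2 -b-> S3 -b-> S2 -c-> S4 -c-> S1 -b-> S2 -b-> S3 -c-> S4 -b-> S2 -a-> S3 -c-> S4  → end S4, accepted
w5: Trace: S4 -c-> S1 -b-> S2 -a-> S3 -b-> S2 -b-> S3 -a-> S2 -a-> S3 -a-> S2 -a-> S3 -b-> S2 -b-> S3 -a-> S2 -b-> S3 -b-> S2 -b-> S3 -c-> S4 -b-> S2 -b-> S3 -a-> S2  → end S2, accepted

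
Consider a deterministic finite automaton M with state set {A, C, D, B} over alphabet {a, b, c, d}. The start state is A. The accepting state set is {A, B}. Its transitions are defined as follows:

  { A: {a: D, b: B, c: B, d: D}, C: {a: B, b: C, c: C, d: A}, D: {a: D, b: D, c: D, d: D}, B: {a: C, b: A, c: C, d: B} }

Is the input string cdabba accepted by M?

Trace: A -c-> B -d-> B -a-> C -b-> C -b-> C -a-> B
End state B is accepting.

Yes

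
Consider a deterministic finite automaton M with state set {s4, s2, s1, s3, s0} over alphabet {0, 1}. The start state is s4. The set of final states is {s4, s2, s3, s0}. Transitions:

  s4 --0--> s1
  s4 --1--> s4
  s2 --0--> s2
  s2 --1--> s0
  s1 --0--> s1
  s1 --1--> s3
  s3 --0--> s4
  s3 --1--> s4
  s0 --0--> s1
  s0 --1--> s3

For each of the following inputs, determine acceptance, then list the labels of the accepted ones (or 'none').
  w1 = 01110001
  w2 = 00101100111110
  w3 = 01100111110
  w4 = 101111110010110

w1

w1: Trace: s4 -0-> s1 -1-> s3 -1-> s4 -1-> s4 -0-> s1 -0-> s1 -0-> s1 -1-> s3  → end s3, accepted
w2: Trace: s4 -0-> s1 -0-> s1 -1-> s3 -0-> s4 -1-> s4 -1-> s4 -0-> s1 -0-> s1 -1-> s3 -1-> s4 -1-> s4 -1-> s4 -1-> s4 -0-> s1  → end s1, rejected
w3: Trace: s4 -0-> s1 -1-> s3 -1-> s4 -0-> s1 -0-> s1 -1-> s3 -1-> s4 -1-> s4 -1-> s4 -1-> s4 -0-> s1  → end s1, rejected
w4: Trace: s4 -1-> s4 -0-> s1 -1-> s3 -1-> s4 -1-> s4 -1-> s4 -1-> s4 -1-> s4 -0-> s1 -0-> s1 -1-> s3 -0-> s4 -1-> s4 -1-> s4 -0-> s1  → end s1, rejected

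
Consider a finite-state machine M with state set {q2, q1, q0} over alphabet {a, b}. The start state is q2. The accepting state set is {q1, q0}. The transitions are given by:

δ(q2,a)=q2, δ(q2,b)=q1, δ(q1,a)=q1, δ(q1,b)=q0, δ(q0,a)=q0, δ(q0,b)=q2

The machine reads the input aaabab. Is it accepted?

Yes

start at q2
read 'a': q2 → q2
read 'a': q2 → q2
read 'a': q2 → q2
read 'b': q2 → q1
read 'a': q1 → q1
read 'b': q1 → q0
End state q0 is accepting.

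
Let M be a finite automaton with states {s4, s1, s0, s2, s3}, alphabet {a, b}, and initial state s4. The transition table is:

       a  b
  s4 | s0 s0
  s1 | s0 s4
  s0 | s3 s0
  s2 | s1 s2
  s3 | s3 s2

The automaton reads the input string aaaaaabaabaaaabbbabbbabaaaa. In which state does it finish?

start at s4
read 'a': s4 → s0
read 'a': s0 → s3
read 'a': s3 → s3
read 'a': s3 → s3
read 'a': s3 → s3
read 'a': s3 → s3
read 'b': s3 → s2
read 'a': s2 → s1
read 'a': s1 → s0
read 'b': s0 → s0
read 'a': s0 → s3
read 'a': s3 → s3
read 'a': s3 → s3
read 'a': s3 → s3
read 'b': s3 → s2
read 'b': s2 → s2
read 'b': s2 → s2
read 'a': s2 → s1
read 'b': s1 → s4
read 'b': s4 → s0
read 'b': s0 → s0
read 'a': s0 → s3
read 'b': s3 → s2
read 'a': s2 → s1
read 'a': s1 → s0
read 'a': s0 → s3
read 'a': s3 → s3

s3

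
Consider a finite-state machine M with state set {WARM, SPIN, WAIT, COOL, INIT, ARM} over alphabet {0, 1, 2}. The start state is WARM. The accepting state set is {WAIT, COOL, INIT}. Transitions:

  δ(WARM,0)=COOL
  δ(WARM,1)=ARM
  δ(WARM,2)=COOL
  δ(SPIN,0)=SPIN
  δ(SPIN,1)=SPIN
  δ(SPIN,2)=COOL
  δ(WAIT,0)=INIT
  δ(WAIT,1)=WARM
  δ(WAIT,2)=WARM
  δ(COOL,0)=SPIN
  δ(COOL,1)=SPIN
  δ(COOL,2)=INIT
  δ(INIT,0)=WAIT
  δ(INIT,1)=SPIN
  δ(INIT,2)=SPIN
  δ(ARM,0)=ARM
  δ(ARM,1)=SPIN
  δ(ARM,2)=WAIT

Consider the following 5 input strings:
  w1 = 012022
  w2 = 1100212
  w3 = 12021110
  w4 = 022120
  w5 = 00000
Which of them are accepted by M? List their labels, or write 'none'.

w1, w2

w1:
  start at WARM
  read '0': WARM → COOL
  read '1': COOL → SPIN
  read '2': SPIN → COOL
  read '0': COOL → SPIN
  read '2': SPIN → COOL
  read '2': COOL → INIT
  end INIT, accepted
w2:
  start at WARM
  read '1': WARM → ARM
  read '1': ARM → SPIN
  read '0': SPIN → SPIN
  read '0': SPIN → SPIN
  read '2': SPIN → COOL
  read '1': COOL → SPIN
  read '2': SPIN → COOL
  end COOL, accepted
w3:
  start at WARM
  read '1': WARM → ARM
  read '2': ARM → WAIT
  read '0': WAIT → INIT
  read '2': INIT → SPIN
  read '1': SPIN → SPIN
  read '1': SPIN → SPIN
  read '1': SPIN → SPIN
  read '0': SPIN → SPIN
  end SPIN, rejected
w4:
  start at WARM
  read '0': WARM → COOL
  read '2': COOL → INIT
  read '2': INIT → SPIN
  read '1': SPIN → SPIN
  read '2': SPIN → COOL
  read '0': COOL → SPIN
  end SPIN, rejected
w5:
  start at WARM
  read '0': WARM → COOL
  read '0': COOL → SPIN
  read '0': SPIN → SPIN
  read '0': SPIN → SPIN
  read '0': SPIN → SPIN
  end SPIN, rejected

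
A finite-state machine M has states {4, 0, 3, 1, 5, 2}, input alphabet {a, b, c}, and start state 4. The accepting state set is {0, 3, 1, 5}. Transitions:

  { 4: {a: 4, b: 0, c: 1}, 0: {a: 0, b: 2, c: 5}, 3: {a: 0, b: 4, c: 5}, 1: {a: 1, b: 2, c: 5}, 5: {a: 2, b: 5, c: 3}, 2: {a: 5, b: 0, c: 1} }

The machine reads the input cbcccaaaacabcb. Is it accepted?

Yes

4 → 1 → 2 → 1 → 5 → 3 → 0 → 0 → 0 → 0 → 5 → 2 → 0 → 5 → 5
End state 5 is accepting.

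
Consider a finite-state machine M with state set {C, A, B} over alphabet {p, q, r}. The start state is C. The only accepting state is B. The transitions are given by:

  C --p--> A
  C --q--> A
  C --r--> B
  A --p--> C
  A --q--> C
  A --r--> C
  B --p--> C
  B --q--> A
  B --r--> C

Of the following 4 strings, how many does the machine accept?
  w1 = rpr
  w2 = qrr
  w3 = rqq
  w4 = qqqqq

w1: Trace: C -r-> B -p-> C -r-> B  → end B, accepted
w2: Trace: C -q-> A -r-> C -r-> B  → end B, accepted
w3: Trace: C -r-> B -q-> A -q-> C  → end C, rejected
w4: Trace: C -q-> A -q-> C -q-> A -q-> C -q-> A  → end A, rejected

2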